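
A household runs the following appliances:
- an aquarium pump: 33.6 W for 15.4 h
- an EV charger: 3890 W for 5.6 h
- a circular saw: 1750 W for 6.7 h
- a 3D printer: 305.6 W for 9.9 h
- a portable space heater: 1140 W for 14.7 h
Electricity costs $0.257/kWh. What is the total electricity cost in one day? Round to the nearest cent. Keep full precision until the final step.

aquarium pump: 33.6 W × 15.4 h = 517 Wh = 0.5174 kWh
EV charger: 3890 W × 5.6 h = 21,784 Wh = 21.78 kWh
circular saw: 1750 W × 6.7 h = 11,725 Wh = 11.72 kWh
3D printer: 305.6 W × 9.9 h = 3,025 Wh = 3.025 kWh
portable space heater: 1140 W × 14.7 h = 16,758 Wh = 16.76 kWh
Total energy = 0.5174 + 21.78 + 11.72 + 3.025 + 16.76 = 53.81 kWh
Cost = 53.81 kWh × $0.257 = $13.83

$13.83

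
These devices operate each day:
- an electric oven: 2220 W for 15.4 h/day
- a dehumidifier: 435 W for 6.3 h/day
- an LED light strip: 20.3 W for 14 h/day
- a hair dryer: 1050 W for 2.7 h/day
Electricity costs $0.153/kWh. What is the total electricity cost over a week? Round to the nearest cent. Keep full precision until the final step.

$42.89

electric oven: 2220 W × 15.4 h × 7 d = 239,316 Wh = 239.3 kWh
dehumidifier: 435 W × 6.3 h × 7 d = 19,184 Wh = 19.18 kWh
LED light strip: 20.3 W × 14 h × 7 d = 1,989 Wh = 1.989 kWh
hair dryer: 1050 W × 2.7 h × 7 d = 19,845 Wh = 19.84 kWh
Total energy = 239.3 + 19.18 + 1.989 + 19.84 = 280.3 kWh
Cost = 280.3 kWh × $0.153 = $42.89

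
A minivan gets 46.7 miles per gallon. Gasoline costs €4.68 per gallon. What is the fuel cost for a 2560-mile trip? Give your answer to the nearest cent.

€256.55

Fuel = 2560 mi / 46.7 mpg = 54.82 gal
Cost = 54.82 gal × €4.68/gal = €256.55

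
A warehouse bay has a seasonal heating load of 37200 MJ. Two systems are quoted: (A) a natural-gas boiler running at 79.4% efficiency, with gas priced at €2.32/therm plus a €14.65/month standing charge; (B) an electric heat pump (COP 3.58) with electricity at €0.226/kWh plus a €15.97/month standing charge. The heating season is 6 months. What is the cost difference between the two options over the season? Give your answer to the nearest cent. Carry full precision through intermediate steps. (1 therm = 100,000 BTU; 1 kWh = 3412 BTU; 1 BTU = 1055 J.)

€369.98

Heat load = 37200 MJ = 37,200,000,000 J / 1055 = 35,260,664 BTU
Gas: input = 35,260,664 / 0.794 = 44,408,896 BTU = 444.1 therm → 444.1 × €2.32 = €1,030.29; + 6 × €14.65 standing = €1,118.19
Heat pump: 35,260,664 BTU / 3412 = 10,330 kWh heat; / 3.58 = 2,887 kWh in → × €0.226 = €652.39; + 6 × €15.97 standing = €748.21
Difference = |€1,118.19 − €748.21| = €369.98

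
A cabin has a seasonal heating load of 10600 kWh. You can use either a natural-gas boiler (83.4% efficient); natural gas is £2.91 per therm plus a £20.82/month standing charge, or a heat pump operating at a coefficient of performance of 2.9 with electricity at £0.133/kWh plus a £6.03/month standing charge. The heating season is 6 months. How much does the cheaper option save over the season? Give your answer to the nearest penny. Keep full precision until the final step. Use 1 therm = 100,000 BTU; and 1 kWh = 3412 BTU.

Heat load = 10600 kWh × 3412 = 36,167,200 BTU
Gas: input = 36,167,200 / 0.834 = 43,365,947 BTU = 433.7 therm → 433.7 × £2.91 = £1,261.95; + 6 × £20.82 standing = £1,386.87
Heat pump: 36,167,200 BTU / 3412 = 10,600 kWh heat; / 2.9 = 3,655 kWh in → × £0.133 = £486.14; + 6 × £6.03 standing = £522.32
Difference = |£1,386.87 − £522.32| = £864.55

£864.55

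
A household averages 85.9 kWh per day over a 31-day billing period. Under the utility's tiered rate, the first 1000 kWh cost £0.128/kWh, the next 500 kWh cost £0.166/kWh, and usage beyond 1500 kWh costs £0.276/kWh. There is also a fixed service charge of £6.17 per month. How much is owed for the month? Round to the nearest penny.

£538.13

Usage = 85.9 kWh/day × 31 days = 2662.9 kWh
First 1000 kWh × £0.128 = £128.00
Next 500 kWh × £0.166 = £83.00
Remaining 1162.9 kWh × £0.276 = £320.96
Energy charge = £531.96; + service £6.17 = £538.13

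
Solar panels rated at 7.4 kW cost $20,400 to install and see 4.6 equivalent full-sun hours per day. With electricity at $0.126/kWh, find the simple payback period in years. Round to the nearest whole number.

Daily generation = 7.4 kW × 4.6 h = 34.04 kWh
Annual generation = 34.04 × 365 = 12425 kWh
Annual savings = 12425 × $0.126 = $1,565.50
Payback = $20,400 / $1,565.50 = 13 years

13 years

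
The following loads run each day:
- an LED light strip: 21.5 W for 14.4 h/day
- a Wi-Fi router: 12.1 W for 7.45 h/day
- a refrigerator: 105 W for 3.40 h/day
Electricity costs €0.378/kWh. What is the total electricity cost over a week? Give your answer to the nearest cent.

€2.00

LED light strip: 21.5 W × 14.4 h × 7 d = 2,167 Wh = 2.167 kWh
Wi-Fi router: 12.1 W × 7.45 h × 7 d = 631 Wh = 0.631 kWh
refrigerator: 105 W × 3.40 h × 7 d = 2,499 Wh = 2.499 kWh
Total energy = 2.167 + 0.631 + 2.499 = 5.297 kWh
Cost = 5.297 kWh × €0.378 = €2.00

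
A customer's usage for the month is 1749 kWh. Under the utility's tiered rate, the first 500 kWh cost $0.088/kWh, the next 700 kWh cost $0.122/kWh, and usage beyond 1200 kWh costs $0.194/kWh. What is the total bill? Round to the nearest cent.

$235.91

First 500 kWh × $0.088 = $44.00
Next 700 kWh × $0.122 = $85.40
Remaining 549 kWh × $0.194 = $106.51
Total = $235.91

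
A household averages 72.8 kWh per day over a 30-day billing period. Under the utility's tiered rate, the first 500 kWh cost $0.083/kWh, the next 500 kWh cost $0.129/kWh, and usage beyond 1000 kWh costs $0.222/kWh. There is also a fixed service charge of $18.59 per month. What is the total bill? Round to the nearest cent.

Usage = 72.8 kWh/day × 30 days = 2184 kWh
First 500 kWh × $0.083 = $41.50
Next 500 kWh × $0.129 = $64.50
Remaining 1184 kWh × $0.222 = $262.85
Energy charge = $368.85; + service $18.59 = $387.44

$387.44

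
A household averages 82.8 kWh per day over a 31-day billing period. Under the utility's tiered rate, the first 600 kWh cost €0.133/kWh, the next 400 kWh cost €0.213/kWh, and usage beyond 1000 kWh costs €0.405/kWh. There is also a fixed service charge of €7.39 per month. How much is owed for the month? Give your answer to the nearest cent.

Usage = 82.8 kWh/day × 31 days = 2566.8 kWh
First 600 kWh × €0.133 = €79.80
Next 400 kWh × €0.213 = €85.20
Remaining 1566.8 kWh × €0.405 = €634.55
Energy charge = €799.55; + service €7.39 = €806.94

€806.94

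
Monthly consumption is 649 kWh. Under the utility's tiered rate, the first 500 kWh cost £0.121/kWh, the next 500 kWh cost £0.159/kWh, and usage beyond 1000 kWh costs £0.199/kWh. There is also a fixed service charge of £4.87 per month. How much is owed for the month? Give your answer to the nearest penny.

£89.06

First 500 kWh × £0.121 = £60.50
Next 149 kWh × £0.159 = £23.69
Remaining tier: 0 kWh (not reached)
Energy charge = £84.19; + service £4.87 = £89.06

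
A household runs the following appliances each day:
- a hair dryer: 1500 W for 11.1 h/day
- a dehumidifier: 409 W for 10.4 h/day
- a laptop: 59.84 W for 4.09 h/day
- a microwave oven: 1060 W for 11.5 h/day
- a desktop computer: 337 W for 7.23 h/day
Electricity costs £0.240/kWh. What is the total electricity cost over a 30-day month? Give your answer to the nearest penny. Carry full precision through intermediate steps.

hair dryer: 1500 W × 11.1 h × 30 d = 499,500 Wh = 499.5 kWh
dehumidifier: 409 W × 10.4 h × 30 d = 127,608 Wh = 127.6 kWh
laptop: 59.84 W × 4.09 h × 30 d = 7,342 Wh = 7.342 kWh
microwave oven: 1060 W × 11.5 h × 30 d = 365,700 Wh = 365.7 kWh
desktop computer: 337 W × 7.23 h × 30 d = 73,095 Wh = 73.1 kWh
Total energy = 499.5 + 127.6 + 7.342 + 365.7 + 73.1 = 1,073 kWh
Cost = 1,073 kWh × £0.240 = £257.58

£257.58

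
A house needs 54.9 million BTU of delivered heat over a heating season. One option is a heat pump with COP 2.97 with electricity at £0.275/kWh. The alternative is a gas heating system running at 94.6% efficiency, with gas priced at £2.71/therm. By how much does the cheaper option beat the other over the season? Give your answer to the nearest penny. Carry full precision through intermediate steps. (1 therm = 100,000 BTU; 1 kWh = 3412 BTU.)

Heat load = 54.9 × 10⁶ BTU = 54,900,000 BTU
Gas: input = 54,900,000 / 0.946 = 58,033,827 BTU = 580.3 therm → 580.3 × £2.71 = £1,572.72
Heat pump: 54,900,000 BTU / 3412 = 16,090 kWh heat; / 2.97 = 5,418 kWh in → × £0.275 = £1,489.84
Difference = |£1,572.72 − £1,489.84| = £82.88

£82.88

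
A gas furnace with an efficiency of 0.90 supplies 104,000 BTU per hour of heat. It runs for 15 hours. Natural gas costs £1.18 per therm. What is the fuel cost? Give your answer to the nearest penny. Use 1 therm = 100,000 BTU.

£20.45

Heat delivered = 104,000 BTU/h × 15 h = 1,560,000 BTU
Gas input = 1,560,000 / 0.90 = 1,733,333 BTU
= 1,733,333 / 100,000 = 17.33 therm
Cost = 17.33 × £1.18/therm = £20.45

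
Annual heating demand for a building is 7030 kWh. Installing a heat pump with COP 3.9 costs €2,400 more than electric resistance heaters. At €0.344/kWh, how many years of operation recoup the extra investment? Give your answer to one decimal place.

Resistance: 7030 kWh × €0.344 = €2,418.32/yr
Heat pump: 7030 / 3.9 = 1803 kWh in → × €0.344 = €620.08/yr
Annual savings = €1,798.24
Payback = €2,400 / €1,798.24 = 1.33 years

1.3 years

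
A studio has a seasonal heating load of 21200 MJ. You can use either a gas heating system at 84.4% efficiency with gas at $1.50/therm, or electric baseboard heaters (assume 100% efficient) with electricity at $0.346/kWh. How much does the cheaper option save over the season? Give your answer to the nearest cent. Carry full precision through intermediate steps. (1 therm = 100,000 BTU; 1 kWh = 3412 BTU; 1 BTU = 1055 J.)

Heat load = 21200 MJ = 21,200,000,000 J / 1055 = 20,094,787 BTU
Gas: input = 20,094,787 / 0.844 = 23,808,989 BTU = 238.1 therm → 238.1 × $1.50 = $357.13
Electric: 20,094,787 BTU / 3412 = 5,889 kWh → × $0.346 = $2,037.75
Difference = |$357.13 − $2,037.75| = $1,680.61

$1680.61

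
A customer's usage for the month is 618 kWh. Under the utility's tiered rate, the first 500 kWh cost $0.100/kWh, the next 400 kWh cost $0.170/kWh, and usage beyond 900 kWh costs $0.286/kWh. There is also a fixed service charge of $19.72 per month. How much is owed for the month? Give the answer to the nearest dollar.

First 500 kWh × $0.100 = $50.00
Next 118 kWh × $0.170 = $20.06
Remaining tier: 0 kWh (not reached)
Energy charge = $70.06; + service $19.72 = $89.78 ≈ $90

$90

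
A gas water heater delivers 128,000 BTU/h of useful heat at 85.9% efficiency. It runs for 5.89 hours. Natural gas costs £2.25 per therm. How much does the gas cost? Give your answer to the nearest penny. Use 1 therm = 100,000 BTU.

Heat delivered = 128,000 BTU/h × 5.89 h = 753,920 BTU
Gas input = 753,920 / 0.859 = 877,672 BTU
= 877,672 / 100,000 = 8.777 therm
Cost = 8.777 × £2.25/therm = £19.75

£19.75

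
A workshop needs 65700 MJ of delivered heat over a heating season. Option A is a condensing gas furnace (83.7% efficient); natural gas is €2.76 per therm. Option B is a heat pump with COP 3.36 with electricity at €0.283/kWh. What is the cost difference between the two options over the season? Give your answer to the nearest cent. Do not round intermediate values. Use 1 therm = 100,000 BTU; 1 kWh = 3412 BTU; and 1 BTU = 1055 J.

Heat load = 65700 MJ = 65,700,000,000 J / 1055 = 62,274,882 BTU
Gas: input = 62,274,882 / 0.837 = 74,402,487 BTU = 744 therm → 744 × €2.76 = €2,053.51
Heat pump: 62,274,882 BTU / 3412 = 18,250 kWh heat; / 3.36 = 5,432 kWh in → × €0.283 = €1,537.27
Difference = |€2,053.51 − €1,537.27| = €516.24

€516.24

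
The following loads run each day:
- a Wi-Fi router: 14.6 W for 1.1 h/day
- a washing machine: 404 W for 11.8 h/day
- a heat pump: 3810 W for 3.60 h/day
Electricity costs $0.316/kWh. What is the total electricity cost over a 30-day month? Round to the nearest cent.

$175.37

Wi-Fi router: 14.6 W × 1.1 h × 30 d = 482 Wh = 0.4818 kWh
washing machine: 404 W × 11.8 h × 30 d = 143,016 Wh = 143 kWh
heat pump: 3810 W × 3.60 h × 30 d = 411,480 Wh = 411.5 kWh
Total energy = 0.4818 + 143 + 411.5 = 555 kWh
Cost = 555 kWh × $0.316 = $175.37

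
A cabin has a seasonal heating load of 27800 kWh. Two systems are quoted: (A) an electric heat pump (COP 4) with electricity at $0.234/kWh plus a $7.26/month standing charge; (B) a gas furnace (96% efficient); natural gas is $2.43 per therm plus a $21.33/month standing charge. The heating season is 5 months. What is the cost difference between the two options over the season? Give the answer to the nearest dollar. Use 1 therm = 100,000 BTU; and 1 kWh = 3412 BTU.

Heat load = 27800 kWh × 3412 = 94,853,600 BTU
Gas: input = 94,853,600 / 0.96 = 98,805,833 BTU = 988.1 therm → 988.1 × $2.43 = $2,400.98; + 5 × $21.33 standing = $2,507.63
Heat pump: 94,853,600 BTU / 3412 = 27,800 kWh heat; / 4 = 6,950 kWh in → × $0.234 = $1,626.30; + 5 × $7.26 standing = $1,662.60
Difference = |$2,507.63 − $1,662.60| = $845.03 ≈ $845

$845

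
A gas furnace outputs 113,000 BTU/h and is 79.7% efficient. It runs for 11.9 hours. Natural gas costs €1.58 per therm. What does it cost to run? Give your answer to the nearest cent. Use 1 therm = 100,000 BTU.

Heat delivered = 113,000 BTU/h × 11.9 h = 1,344,700 BTU
Gas input = 1,344,700 / 0.797 = 1,687,202 BTU
= 1,687,202 / 100,000 = 16.87 therm
Cost = 16.87 × €1.58/therm = €26.66

€26.66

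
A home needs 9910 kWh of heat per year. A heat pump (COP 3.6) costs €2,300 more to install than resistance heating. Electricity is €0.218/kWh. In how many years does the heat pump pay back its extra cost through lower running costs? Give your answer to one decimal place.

Resistance: 9910 kWh × €0.218 = €2,160.38/yr
Heat pump: 9910 / 3.6 = 2753 kWh in → × €0.218 = €600.11/yr
Annual savings = €1,560.27
Payback = €2,300 / €1,560.27 = 1.47 years

1.5 years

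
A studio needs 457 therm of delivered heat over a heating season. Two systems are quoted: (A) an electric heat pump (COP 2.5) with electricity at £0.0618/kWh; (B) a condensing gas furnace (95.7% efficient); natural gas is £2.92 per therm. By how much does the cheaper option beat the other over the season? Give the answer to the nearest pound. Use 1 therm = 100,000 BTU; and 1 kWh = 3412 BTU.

£1063

Heat load = 457 therm × 100,000 = 45,700,000 BTU
Gas: input = 45,700,000 / 0.957 = 47,753,396 BTU = 477.5 therm → 477.5 × £2.92 = £1,394.40
Heat pump: 45,700,000 BTU / 3412 = 13,390 kWh heat; / 2.5 = 5,358 kWh in → × £0.0618 = £331.10
Difference = |£1,394.40 − £331.10| = £1,063.30 ≈ £1063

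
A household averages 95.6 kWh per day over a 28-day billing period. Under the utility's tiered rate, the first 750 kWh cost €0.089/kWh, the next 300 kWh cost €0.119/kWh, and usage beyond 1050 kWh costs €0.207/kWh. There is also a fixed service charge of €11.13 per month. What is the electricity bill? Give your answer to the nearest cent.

Usage = 95.6 kWh/day × 28 days = 2676.8 kWh
First 750 kWh × €0.089 = €66.75
Next 300 kWh × €0.119 = €35.70
Remaining 1626.8 kWh × €0.207 = €336.75
Energy charge = €439.20; + service €11.13 = €450.33

€450.33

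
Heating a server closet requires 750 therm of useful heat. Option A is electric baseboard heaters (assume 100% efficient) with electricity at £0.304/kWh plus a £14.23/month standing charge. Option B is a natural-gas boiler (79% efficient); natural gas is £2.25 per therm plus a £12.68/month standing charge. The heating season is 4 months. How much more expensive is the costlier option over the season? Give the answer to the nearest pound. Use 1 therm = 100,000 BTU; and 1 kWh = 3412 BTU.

Heat load = 750 therm × 100,000 = 75,000,000 BTU
Gas: input = 75,000,000 / 0.79 = 94,936,709 BTU = 949.4 therm → 949.4 × £2.25 = £2,136.08; + 4 × £12.68 standing = £2,186.80
Electric: 75,000,000 BTU / 3412 = 21,980 kWh → × £0.304 = £6,682.30; + 4 × £14.23 standing = £6,739.22
Difference = |£2,186.80 − £6,739.22| = £4,552.42 ≈ £4552

£4552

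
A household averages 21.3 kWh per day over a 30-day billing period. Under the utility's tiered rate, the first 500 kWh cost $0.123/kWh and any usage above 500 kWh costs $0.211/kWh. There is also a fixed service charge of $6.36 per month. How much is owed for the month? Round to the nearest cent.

Usage = 21.3 kWh/day × 30 days = 639 kWh
First 500 kWh × $0.123 = $61.50
Remaining 139 kWh × $0.211 = $29.33
Energy charge = $90.83; + service $6.36 = $97.19

$97.19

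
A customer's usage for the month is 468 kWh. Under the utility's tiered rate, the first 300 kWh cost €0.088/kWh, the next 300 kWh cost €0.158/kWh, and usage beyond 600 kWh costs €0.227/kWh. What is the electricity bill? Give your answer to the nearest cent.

€52.94

First 300 kWh × €0.088 = €26.40
Next 168 kWh × €0.158 = €26.54
Remaining tier: 0 kWh (not reached)
Total = €52.94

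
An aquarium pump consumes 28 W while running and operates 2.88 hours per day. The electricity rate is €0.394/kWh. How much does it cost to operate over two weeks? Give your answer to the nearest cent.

€0.44

Energy = 28 W × 2.88 h/day × 14 days = 1,129 Wh = 1.129 kWh
Cost = 1.129 kWh × €0.394/kWh = €0.44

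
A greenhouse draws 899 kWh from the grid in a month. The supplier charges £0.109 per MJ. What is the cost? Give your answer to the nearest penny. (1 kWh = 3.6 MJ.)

899 kWh × (3.6 MJ/kWh) = 3,236 MJ
Cost = 3,236 MJ × £0.109/MJ = £352.77

£352.77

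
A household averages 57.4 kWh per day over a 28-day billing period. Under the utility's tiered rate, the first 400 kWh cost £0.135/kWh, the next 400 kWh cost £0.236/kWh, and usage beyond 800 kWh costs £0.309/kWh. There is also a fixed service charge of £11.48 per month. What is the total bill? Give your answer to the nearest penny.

£409.30

Usage = 57.4 kWh/day × 28 days = 1607.2 kWh
First 400 kWh × £0.135 = £54.00
Next 400 kWh × £0.236 = £94.40
Remaining 807.2 kWh × £0.309 = £249.42
Energy charge = £397.82; + service £11.48 = £409.30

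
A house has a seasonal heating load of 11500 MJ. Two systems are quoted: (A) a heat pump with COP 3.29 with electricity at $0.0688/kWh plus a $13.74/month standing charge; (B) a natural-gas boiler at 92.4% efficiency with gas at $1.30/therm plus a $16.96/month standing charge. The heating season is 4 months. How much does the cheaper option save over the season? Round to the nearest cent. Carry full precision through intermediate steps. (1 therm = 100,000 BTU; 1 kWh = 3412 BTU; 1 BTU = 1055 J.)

Heat load = 11500 MJ = 11,500,000,000 J / 1055 = 10,900,474 BTU
Gas: input = 10,900,474 / 0.924 = 11,797,050 BTU = 118 therm → 118 × $1.30 = $153.36; + 4 × $16.96 standing = $221.20
Heat pump: 10,900,474 BTU / 3412 = 3,195 kWh heat; / 3.29 = 971 kWh in → × $0.0688 = $66.81; + 4 × $13.74 standing = $121.77
Difference = |$221.20 − $121.77| = $99.43

$99.43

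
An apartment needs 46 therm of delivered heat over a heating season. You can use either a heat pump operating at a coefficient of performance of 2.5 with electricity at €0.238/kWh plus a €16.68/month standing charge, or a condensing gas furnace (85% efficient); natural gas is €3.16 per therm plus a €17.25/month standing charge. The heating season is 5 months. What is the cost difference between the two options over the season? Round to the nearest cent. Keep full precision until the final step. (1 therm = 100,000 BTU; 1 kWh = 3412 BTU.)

Heat load = 46 therm × 100,000 = 4,600,000 BTU
Gas: input = 4,600,000 / 0.85 = 5,411,765 BTU = 54.12 therm → 54.12 × €3.16 = €171.01; + 5 × €17.25 standing = €257.26
Heat pump: 4,600,000 BTU / 3412 = 1,348 kWh heat; / 2.5 = 539.3 kWh in → × €0.238 = €128.35; + 5 × €16.68 standing = €211.75
Difference = |€257.26 − €211.75| = €45.51

€45.51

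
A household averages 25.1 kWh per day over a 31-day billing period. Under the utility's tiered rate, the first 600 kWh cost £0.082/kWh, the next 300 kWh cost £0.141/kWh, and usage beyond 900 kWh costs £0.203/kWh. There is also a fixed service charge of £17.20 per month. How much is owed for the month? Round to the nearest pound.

Usage = 25.1 kWh/day × 31 days = 778.1 kWh
First 600 kWh × £0.082 = £49.20
Next 178.1 kWh × £0.141 = £25.11
Remaining tier: 0 kWh (not reached)
Energy charge = £74.31; + service £17.20 = £91.51 ≈ £92

£92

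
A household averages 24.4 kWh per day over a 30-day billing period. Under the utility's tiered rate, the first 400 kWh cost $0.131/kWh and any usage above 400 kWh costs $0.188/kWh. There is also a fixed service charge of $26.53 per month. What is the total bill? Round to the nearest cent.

Usage = 24.4 kWh/day × 30 days = 732 kWh
First 400 kWh × $0.131 = $52.40
Remaining 332 kWh × $0.188 = $62.42
Energy charge = $114.82; + service $26.53 = $141.35

$141.35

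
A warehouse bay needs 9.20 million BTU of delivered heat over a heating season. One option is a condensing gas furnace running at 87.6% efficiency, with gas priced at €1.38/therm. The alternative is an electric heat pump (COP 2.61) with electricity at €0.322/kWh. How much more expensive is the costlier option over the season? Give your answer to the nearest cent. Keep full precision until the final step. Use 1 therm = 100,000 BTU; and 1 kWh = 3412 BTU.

Heat load = 9.20 × 10⁶ BTU = 9,200,000 BTU
Gas: input = 9,200,000 / 0.876 = 10,502,283 BTU = 105 therm → 105 × €1.38 = €144.93
Heat pump: 9,200,000 BTU / 3412 = 2,696 kWh heat; / 2.61 = 1,033 kWh in → × €0.322 = €332.66
Difference = |€144.93 − €332.66| = €187.72

€187.72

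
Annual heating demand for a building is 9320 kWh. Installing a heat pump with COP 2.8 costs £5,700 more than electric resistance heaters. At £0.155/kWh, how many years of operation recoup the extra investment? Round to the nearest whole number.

6 years

Resistance: 9320 kWh × £0.155 = £1,444.60/yr
Heat pump: 9320 / 2.8 = 3329 kWh in → × £0.155 = £515.93/yr
Annual savings = £928.67
Payback = £5,700 / £928.67 = 6.14 years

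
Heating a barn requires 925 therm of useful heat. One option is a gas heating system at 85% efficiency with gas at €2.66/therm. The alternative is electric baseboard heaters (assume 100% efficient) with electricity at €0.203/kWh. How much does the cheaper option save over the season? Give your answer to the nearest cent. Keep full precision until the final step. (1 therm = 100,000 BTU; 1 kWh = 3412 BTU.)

Heat load = 925 therm × 100,000 = 92,500,000 BTU
Gas: input = 92,500,000 / 0.850 = 108,823,529 BTU = 1,088 therm → 1,088 × €2.66 = €2,894.71
Electric: 92,500,000 BTU / 3412 = 27,110 kWh → × €0.203 = €5,503.37
Difference = |€2,894.71 − €5,503.37| = €2,608.66

€2608.66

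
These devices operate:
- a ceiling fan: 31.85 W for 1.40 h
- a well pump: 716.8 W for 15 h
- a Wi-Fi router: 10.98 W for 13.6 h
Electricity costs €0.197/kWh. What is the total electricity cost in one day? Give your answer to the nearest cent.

ceiling fan: 31.85 W × 1.40 h = 45 Wh = 0.04459 kWh
well pump: 716.8 W × 15 h = 10,752 Wh = 10.75 kWh
Wi-Fi router: 10.98 W × 13.6 h = 149 Wh = 0.1493 kWh
Total energy = 0.04459 + 10.75 + 0.1493 = 10.95 kWh
Cost = 10.95 kWh × €0.197 = €2.16

€2.16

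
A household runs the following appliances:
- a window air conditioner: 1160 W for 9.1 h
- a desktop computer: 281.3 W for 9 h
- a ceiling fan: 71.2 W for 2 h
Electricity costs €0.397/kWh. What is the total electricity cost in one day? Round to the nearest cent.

€5.25

window air conditioner: 1160 W × 9.1 h = 10,556 Wh = 10.56 kWh
desktop computer: 281.3 W × 9 h = 2,532 Wh = 2.532 kWh
ceiling fan: 71.2 W × 2 h = 142 Wh = 0.1424 kWh
Total energy = 10.56 + 2.532 + 0.1424 = 13.23 kWh
Cost = 13.23 kWh × €0.397 = €5.25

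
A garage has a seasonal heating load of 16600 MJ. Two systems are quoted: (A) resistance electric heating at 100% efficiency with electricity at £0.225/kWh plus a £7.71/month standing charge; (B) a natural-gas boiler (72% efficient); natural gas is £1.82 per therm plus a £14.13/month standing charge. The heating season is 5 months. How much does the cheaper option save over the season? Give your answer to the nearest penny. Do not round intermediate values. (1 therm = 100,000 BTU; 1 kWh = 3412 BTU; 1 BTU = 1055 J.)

£607.76

Heat load = 16600 MJ = 16,600,000,000 J / 1055 = 15,734,597 BTU
Gas: input = 15,734,597 / 0.72 = 21,853,607 BTU = 218.5 therm → 218.5 × £1.82 = £397.74; + 5 × £14.13 standing = £468.39
Electric: 15,734,597 BTU / 3412 = 4,612 kWh → × £0.225 = £1,037.60; + 5 × £7.71 standing = £1,076.15
Difference = |£468.39 − £1,076.15| = £607.76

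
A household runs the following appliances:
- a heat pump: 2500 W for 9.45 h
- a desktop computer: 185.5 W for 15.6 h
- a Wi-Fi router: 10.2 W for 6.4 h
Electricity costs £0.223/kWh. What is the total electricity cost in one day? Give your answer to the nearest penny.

£5.93

heat pump: 2500 W × 9.45 h = 23,625 Wh = 23.62 kWh
desktop computer: 185.5 W × 15.6 h = 2,894 Wh = 2.894 kWh
Wi-Fi router: 10.2 W × 6.4 h = 65 Wh = 0.06528 kWh
Total energy = 23.62 + 2.894 + 0.06528 = 26.58 kWh
Cost = 26.58 kWh × £0.223 = £5.93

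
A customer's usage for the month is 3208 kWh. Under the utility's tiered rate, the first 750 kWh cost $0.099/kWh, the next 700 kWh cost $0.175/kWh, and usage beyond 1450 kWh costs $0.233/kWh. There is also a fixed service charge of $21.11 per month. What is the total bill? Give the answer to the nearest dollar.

$627

First 750 kWh × $0.099 = $74.25
Next 700 kWh × $0.175 = $122.50
Remaining 1758 kWh × $0.233 = $409.61
Energy charge = $606.36; + service $21.11 = $627.47 ≈ $627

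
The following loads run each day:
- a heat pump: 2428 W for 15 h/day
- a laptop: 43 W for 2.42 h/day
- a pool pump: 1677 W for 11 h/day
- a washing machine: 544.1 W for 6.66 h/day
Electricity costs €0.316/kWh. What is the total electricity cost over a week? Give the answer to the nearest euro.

€130

heat pump: 2428 W × 15 h × 7 d = 254,940 Wh = 254.9 kWh
laptop: 43 W × 2.42 h × 7 d = 728 Wh = 0.7284 kWh
pool pump: 1677 W × 11 h × 7 d = 129,129 Wh = 129.1 kWh
washing machine: 544.1 W × 6.66 h × 7 d = 25,366 Wh = 25.37 kWh
Total energy = 254.9 + 0.7284 + 129.1 + 25.37 = 410.2 kWh
Cost = 410.2 kWh × €0.316 = €129.61 ≈ €130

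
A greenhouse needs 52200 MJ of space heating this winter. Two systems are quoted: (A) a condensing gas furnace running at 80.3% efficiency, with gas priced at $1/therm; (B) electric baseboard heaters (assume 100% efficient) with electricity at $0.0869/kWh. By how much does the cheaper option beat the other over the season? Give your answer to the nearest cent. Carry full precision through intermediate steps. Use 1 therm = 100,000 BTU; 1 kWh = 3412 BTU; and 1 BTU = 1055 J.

$644.00

Heat load = 52200 MJ = 52,200,000,000 J / 1055 = 49,478,673 BTU
Gas: input = 49,478,673 / 0.803 = 61,617,276 BTU = 616.2 therm → 616.2 × $1 = $616.17
Electric: 49,478,673 BTU / 3412 = 14,500 kWh → × $0.0869 = $1,260.17
Difference = |$616.17 − $1,260.17| = $644.00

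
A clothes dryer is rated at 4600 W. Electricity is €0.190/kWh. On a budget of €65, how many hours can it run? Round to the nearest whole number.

Energy budget = €65 / €0.190 per kWh = 342.1 kWh = 342,105 Wh
Runtime = 342,105 Wh / 4600 W = 74.37 h

74 h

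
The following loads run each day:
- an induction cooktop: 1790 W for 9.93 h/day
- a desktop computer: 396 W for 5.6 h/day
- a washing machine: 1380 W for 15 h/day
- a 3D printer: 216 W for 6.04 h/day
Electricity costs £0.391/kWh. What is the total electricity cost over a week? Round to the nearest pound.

induction cooktop: 1790 W × 9.93 h × 7 d = 124,423 Wh = 124.4 kWh
desktop computer: 396 W × 5.6 h × 7 d = 15,523 Wh = 15.52 kWh
washing machine: 1380 W × 15 h × 7 d = 144,900 Wh = 144.9 kWh
3D printer: 216 W × 6.04 h × 7 d = 9,132 Wh = 9.132 kWh
Total energy = 124.4 + 15.52 + 144.9 + 9.132 = 294 kWh
Cost = 294 kWh × £0.391 = £114.95 ≈ £115

£115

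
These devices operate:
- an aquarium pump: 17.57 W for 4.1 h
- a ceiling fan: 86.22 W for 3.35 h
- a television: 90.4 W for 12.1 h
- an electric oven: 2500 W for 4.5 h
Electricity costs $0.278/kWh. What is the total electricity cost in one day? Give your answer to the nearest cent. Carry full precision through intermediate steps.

$3.53

aquarium pump: 17.57 W × 4.1 h = 72 Wh = 0.07204 kWh
ceiling fan: 86.22 W × 3.35 h = 289 Wh = 0.2888 kWh
television: 90.4 W × 12.1 h = 1,094 Wh = 1.094 kWh
electric oven: 2500 W × 4.5 h = 11,250 Wh = 11.25 kWh
Total energy = 0.07204 + 0.2888 + 1.094 + 11.25 = 12.7 kWh
Cost = 12.7 kWh × $0.278 = $3.53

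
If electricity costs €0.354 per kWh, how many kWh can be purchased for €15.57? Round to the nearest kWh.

44 kWh

€15.57 / €0.354 per kWh = 43.98 kWh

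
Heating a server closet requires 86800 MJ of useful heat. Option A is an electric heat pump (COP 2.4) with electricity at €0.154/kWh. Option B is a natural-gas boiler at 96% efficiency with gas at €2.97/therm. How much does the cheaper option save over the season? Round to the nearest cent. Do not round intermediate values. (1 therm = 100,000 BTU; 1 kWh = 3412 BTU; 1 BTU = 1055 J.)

Heat load = 86800 MJ = 86,800,000,000 J / 1055 = 82,274,882 BTU
Gas: input = 82,274,882 / 0.96 = 85,703,002 BTU = 857 therm → 857 × €2.97 = €2,545.38
Heat pump: 82,274,882 BTU / 3412 = 24,110 kWh heat; / 2.4 = 10,050 kWh in → × €0.154 = €1,547.28
Difference = |€2,545.38 − €1,547.28| = €998.10

€998.10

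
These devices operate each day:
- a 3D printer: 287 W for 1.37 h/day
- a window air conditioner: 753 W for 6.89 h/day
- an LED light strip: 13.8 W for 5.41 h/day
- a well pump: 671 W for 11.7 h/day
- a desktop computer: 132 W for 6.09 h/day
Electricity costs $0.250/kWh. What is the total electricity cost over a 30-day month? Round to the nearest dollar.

$107

3D printer: 287 W × 1.37 h × 30 d = 11,796 Wh = 11.8 kWh
window air conditioner: 753 W × 6.89 h × 30 d = 155,645 Wh = 155.6 kWh
LED light strip: 13.8 W × 5.41 h × 30 d = 2,240 Wh = 2.24 kWh
well pump: 671 W × 11.7 h × 30 d = 235,521 Wh = 235.5 kWh
desktop computer: 132 W × 6.09 h × 30 d = 24,116 Wh = 24.12 kWh
Total energy = 11.8 + 155.6 + 2.24 + 235.5 + 24.12 = 429.3 kWh
Cost = 429.3 kWh × $0.250 = $107.33 ≈ $107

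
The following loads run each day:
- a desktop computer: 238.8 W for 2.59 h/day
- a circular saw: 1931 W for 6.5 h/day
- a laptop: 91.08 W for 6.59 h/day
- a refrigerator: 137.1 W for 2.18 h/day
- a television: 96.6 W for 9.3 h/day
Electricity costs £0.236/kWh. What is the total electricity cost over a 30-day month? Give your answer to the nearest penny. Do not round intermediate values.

£105.97

desktop computer: 238.8 W × 2.59 h × 30 d = 18,555 Wh = 18.55 kWh
circular saw: 1931 W × 6.5 h × 30 d = 376,545 Wh = 376.5 kWh
laptop: 91.08 W × 6.59 h × 30 d = 18,007 Wh = 18.01 kWh
refrigerator: 137.1 W × 2.18 h × 30 d = 8,966 Wh = 8.966 kWh
television: 96.6 W × 9.3 h × 30 d = 26,951 Wh = 26.95 kWh
Total energy = 18.55 + 376.5 + 18.01 + 8.966 + 26.95 = 449 kWh
Cost = 449 kWh × £0.236 = £105.97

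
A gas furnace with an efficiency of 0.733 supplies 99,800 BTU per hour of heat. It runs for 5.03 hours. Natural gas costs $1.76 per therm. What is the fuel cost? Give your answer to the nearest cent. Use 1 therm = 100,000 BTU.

$12.05

Heat delivered = 99,800 BTU/h × 5.03 h = 501,994 BTU
Gas input = 501,994 / 0.733 = 684,849 BTU
= 684,849 / 100,000 = 6.848 therm
Cost = 6.848 × $1.76/therm = $12.05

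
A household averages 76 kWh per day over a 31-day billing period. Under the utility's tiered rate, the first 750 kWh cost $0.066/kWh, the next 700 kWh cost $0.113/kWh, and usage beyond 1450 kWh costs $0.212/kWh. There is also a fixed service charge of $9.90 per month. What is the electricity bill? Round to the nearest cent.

Usage = 76 kWh/day × 31 days = 2356 kWh
First 750 kWh × $0.066 = $49.50
Next 700 kWh × $0.113 = $79.10
Remaining 906 kWh × $0.212 = $192.07
Energy charge = $320.67; + service $9.90 = $330.57

$330.57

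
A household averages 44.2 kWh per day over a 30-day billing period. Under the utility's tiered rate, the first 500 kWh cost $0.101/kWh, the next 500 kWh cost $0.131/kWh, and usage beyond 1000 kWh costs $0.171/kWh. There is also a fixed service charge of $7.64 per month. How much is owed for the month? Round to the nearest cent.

$179.39

Usage = 44.2 kWh/day × 30 days = 1326 kWh
First 500 kWh × $0.101 = $50.50
Next 500 kWh × $0.131 = $65.50
Remaining 326 kWh × $0.171 = $55.75
Energy charge = $171.75; + service $7.64 = $179.39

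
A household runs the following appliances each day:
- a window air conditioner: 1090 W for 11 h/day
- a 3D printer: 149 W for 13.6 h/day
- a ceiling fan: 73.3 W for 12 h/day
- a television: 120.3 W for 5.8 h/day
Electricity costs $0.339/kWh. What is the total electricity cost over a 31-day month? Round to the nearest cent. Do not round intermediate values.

window air conditioner: 1090 W × 11 h × 31 d = 371,690 Wh = 371.7 kWh
3D printer: 149 W × 13.6 h × 31 d = 62,818 Wh = 62.82 kWh
ceiling fan: 73.3 W × 12 h × 31 d = 27,268 Wh = 27.27 kWh
television: 120.3 W × 5.8 h × 31 d = 21,630 Wh = 21.63 kWh
Total energy = 371.7 + 62.82 + 27.27 + 21.63 = 483.4 kWh
Cost = 483.4 kWh × $0.339 = $163.87

$163.87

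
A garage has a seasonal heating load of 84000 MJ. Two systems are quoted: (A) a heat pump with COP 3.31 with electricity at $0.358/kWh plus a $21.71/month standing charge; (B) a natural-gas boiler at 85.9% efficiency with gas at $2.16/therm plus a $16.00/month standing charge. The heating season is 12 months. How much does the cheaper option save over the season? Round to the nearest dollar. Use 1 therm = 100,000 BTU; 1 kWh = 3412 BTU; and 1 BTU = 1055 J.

Heat load = 84000 MJ = 84,000,000,000 J / 1055 = 79,620,853 BTU
Gas: input = 79,620,853 / 0.859 = 92,690,167 BTU = 926.9 therm → 926.9 × $2.16 = $2,002.11; + 12 × $16.00 standing = $2,194.11
Heat pump: 79,620,853 BTU / 3412 = 23,340 kWh heat; / 3.31 = 7,050 kWh in → × $0.358 = $2,523.90; + 12 × $21.71 standing = $2,784.42
Difference = |$2,194.11 − $2,784.42| = $590.32 ≈ $590

$590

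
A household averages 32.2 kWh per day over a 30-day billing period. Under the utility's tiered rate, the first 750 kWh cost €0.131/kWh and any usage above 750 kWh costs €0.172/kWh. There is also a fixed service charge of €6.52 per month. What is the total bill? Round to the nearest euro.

Usage = 32.2 kWh/day × 30 days = 966 kWh
First 750 kWh × €0.131 = €98.25
Remaining 216 kWh × €0.172 = €37.15
Energy charge = €135.40; + service €6.52 = €141.92 ≈ €142

€142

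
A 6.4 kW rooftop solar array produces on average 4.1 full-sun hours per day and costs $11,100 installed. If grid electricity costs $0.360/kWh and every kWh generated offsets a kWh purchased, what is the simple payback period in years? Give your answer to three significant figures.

Daily generation = 6.4 kW × 4.1 h = 26.24 kWh
Annual generation = 26.24 × 365 = 9577.6 kWh
Annual savings = 9577.6 × $0.360 = $3,447.94
Payback = $11,100 / $3,447.94 = 3.22 years

3.22 years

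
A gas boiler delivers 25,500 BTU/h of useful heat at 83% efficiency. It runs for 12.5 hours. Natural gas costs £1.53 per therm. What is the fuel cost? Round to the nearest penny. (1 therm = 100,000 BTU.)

£5.88

Heat delivered = 25,500 BTU/h × 12.5 h = 318,750 BTU
Gas input = 318,750 / 0.83 = 384,036 BTU
= 384,036 / 100,000 = 3.84 therm
Cost = 3.84 × £1.53/therm = £5.88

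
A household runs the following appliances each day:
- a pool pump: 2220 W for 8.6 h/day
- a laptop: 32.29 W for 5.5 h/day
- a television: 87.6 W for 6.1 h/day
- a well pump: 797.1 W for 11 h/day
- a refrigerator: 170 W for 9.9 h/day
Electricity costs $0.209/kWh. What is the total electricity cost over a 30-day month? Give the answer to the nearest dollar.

$190

pool pump: 2220 W × 8.6 h × 30 d = 572,760 Wh = 572.8 kWh
laptop: 32.29 W × 5.5 h × 30 d = 5,328 Wh = 5.328 kWh
television: 87.6 W × 6.1 h × 30 d = 16,031 Wh = 16.03 kWh
well pump: 797.1 W × 11 h × 30 d = 263,043 Wh = 263 kWh
refrigerator: 170 W × 9.9 h × 30 d = 50,490 Wh = 50.49 kWh
Total energy = 572.8 + 5.328 + 16.03 + 263 + 50.49 = 907.7 kWh
Cost = 907.7 kWh × $0.209 = $189.70 ≈ $190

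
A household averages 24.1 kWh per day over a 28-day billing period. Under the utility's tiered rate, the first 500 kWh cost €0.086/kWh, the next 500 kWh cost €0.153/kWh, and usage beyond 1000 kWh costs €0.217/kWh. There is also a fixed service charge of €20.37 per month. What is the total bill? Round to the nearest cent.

€90.11

Usage = 24.1 kWh/day × 28 days = 674.8 kWh
First 500 kWh × €0.086 = €43.00
Next 174.8 kWh × €0.153 = €26.74
Remaining tier: 0 kWh (not reached)
Energy charge = €69.74; + service €20.37 = €90.11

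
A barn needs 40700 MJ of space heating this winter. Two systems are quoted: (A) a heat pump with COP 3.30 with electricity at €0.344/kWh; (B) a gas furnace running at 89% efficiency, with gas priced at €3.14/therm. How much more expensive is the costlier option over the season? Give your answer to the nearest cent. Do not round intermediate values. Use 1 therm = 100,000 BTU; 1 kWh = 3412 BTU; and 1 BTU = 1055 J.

€182.44

Heat load = 40700 MJ = 40,700,000,000 J / 1055 = 38,578,199 BTU
Gas: input = 38,578,199 / 0.89 = 43,346,291 BTU = 433.5 therm → 433.5 × €3.14 = €1,361.07
Heat pump: 38,578,199 BTU / 3412 = 11,310 kWh heat; / 3.30 = 3,426 kWh in → × €0.344 = €1,178.63
Difference = |€1,361.07 − €1,178.63| = €182.44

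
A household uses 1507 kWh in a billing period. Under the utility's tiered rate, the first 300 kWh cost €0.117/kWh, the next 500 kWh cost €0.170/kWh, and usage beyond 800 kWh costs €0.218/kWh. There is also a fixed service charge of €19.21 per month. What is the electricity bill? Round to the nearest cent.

€293.44

First 300 kWh × €0.117 = €35.10
Next 500 kWh × €0.170 = €85.00
Remaining 707 kWh × €0.218 = €154.13
Energy charge = €274.23; + service €19.21 = €293.44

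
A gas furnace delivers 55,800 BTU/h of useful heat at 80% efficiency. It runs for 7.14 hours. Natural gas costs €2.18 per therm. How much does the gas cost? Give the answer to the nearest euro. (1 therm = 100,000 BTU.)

Heat delivered = 55,800 BTU/h × 7.14 h = 398,412 BTU
Gas input = 398,412 / 0.80 = 498,015 BTU
= 498,015 / 100,000 = 4.98 therm
Cost = 4.98 × €2.18/therm = €10.86 ≈ €11

€11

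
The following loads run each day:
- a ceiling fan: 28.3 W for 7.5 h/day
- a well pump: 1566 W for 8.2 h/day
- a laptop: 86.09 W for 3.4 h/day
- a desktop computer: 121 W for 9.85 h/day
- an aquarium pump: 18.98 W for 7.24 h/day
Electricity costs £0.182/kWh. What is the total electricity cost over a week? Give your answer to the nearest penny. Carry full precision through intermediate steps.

ceiling fan: 28.3 W × 7.5 h × 7 d = 1,486 Wh = 1.486 kWh
well pump: 1566 W × 8.2 h × 7 d = 89,888 Wh = 89.89 kWh
laptop: 86.09 W × 3.4 h × 7 d = 2,049 Wh = 2.049 kWh
desktop computer: 121 W × 9.85 h × 7 d = 8,343 Wh = 8.343 kWh
aquarium pump: 18.98 W × 7.24 h × 7 d = 962 Wh = 0.9619 kWh
Total energy = 1.486 + 89.89 + 2.049 + 8.343 + 0.9619 = 102.7 kWh
Cost = 102.7 kWh × £0.182 = £18.70

£18.70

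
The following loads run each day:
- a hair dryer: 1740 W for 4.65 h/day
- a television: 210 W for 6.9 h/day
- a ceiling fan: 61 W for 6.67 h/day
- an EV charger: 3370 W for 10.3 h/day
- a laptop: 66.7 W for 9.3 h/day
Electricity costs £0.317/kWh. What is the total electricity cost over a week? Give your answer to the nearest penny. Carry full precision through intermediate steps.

£100.47

hair dryer: 1740 W × 4.65 h × 7 d = 56,637 Wh = 56.64 kWh
television: 210 W × 6.9 h × 7 d = 10,143 Wh = 10.14 kWh
ceiling fan: 61 W × 6.67 h × 7 d = 2,848 Wh = 2.848 kWh
EV charger: 3370 W × 10.3 h × 7 d = 242,977 Wh = 243 kWh
laptop: 66.7 W × 9.3 h × 7 d = 4,342 Wh = 4.342 kWh
Total energy = 56.64 + 10.14 + 2.848 + 243 + 4.342 = 316.9 kWh
Cost = 316.9 kWh × £0.317 = £100.47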